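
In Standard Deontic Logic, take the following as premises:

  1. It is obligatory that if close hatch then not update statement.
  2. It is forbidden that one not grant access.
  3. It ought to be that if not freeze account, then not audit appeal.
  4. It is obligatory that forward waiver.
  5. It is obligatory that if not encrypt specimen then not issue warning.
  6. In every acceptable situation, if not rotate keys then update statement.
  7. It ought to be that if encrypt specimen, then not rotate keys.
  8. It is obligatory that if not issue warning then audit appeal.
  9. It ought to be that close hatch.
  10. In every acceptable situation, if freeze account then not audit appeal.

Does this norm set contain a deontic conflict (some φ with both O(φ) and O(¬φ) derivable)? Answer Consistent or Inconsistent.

Premises 3 and 10 are O(¬freeze_account → ¬audit_appeal) and O(freeze_account → ¬audit_appeal); every ideal world satisfies ¬freeze_account or freeze_account, so in either case ¬audit_appeal holds — hence O(¬audit_appeal).
Premise 8, O(¬issue_warning → audit_appeal), contraposes to O(¬audit_appeal → issue_warning); with O(¬audit_appeal) we get O(issue_warning).
Premise 5, O(¬encrypt_specimen → ¬issue_warning), contraposes to O(issue_warning → encrypt_specimen); with O(issue_warning) we get O(encrypt_specimen).
Applying K to premise 7 (O(encrypt_specimen → ¬rotate_keys)) and O(encrypt_specimen) yields O(¬rotate_keys).
From O(¬rotate_keys) and premise 6, O(¬rotate_keys → update_statement), we obtain O(update_statement).
Premise 1, O(close_hatch → ¬update_statement), contraposes to O(update_statement → ¬close_hatch); with O(update_statement) we get O(¬close_hatch).
Yet premise 9 states O(close_hatch).
We now have both O(¬close_hatch) and O(close_hatch) — close_hatch is simultaneously obligatory and forbidden, violating the D-axiom.

Inconsistent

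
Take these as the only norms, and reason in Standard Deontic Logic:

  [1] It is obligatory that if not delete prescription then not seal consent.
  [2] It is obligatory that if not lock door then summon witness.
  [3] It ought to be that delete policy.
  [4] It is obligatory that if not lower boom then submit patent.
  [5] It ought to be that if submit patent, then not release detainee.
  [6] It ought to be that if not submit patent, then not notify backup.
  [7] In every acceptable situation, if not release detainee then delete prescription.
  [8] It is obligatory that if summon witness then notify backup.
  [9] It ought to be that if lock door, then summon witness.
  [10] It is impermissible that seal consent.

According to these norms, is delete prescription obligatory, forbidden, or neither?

Obligatory

Premises 2 and 9 cover both cases: O(¬lock_door → summon_witness) and O(lock_door → summon_witness). Since ¬lock_door ∨ lock_door is a tautology, O(summon_witness) follows.
Premise 8 is O(summon_witness → notify_backup); since O(summon_witness), deontic closure gives O(notify_backup).
Premise 6, O(¬submit_patent → ¬notify_backup), contraposes to O(notify_backup → submit_patent); with O(notify_backup) we get O(submit_patent).
Premise 5 is O(submit_patent → ¬release_detainee); since O(submit_patent), deontic closure gives O(¬release_detainee).
From O(¬release_detainee) and premise 7, O(¬release_detainee → delete_prescription), we obtain O(delete_prescription).
Premises 1, 3, 4, 10 do not contribute to this derivation.
Hence delete_prescription is obligatory.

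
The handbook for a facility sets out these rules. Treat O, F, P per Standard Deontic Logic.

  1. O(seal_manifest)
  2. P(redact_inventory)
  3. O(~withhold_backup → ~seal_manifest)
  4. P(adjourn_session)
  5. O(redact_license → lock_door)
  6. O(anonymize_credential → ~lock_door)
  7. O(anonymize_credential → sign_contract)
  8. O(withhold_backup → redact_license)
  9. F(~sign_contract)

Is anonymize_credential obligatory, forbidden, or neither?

Forbidden

Premise 1 gives O(seal_manifest).
Premise 3, O(~withhold_backup → ~seal_manifest), contraposes to O(seal_manifest → withhold_backup); with O(seal_manifest) we get O(withhold_backup).
With premise 8, O(withhold_backup → redact_license), the K-axiom yields O(redact_license).
Applying K to premise 5 (O(redact_license → lock_door)) and O(redact_license) yields O(lock_door).
The contrapositive of premise 6 (O(anonymize_credential → ~lock_door)) is O(lock_door → ~anonymize_credential), and O(lock_door) is already established, so O(~anonymize_credential).
Premises 2, 4, 7, 9 do not contribute to this derivation.
Thus O(~anonymize_credential), which is F(anonymize_credential): anonymize_credential is forbidden.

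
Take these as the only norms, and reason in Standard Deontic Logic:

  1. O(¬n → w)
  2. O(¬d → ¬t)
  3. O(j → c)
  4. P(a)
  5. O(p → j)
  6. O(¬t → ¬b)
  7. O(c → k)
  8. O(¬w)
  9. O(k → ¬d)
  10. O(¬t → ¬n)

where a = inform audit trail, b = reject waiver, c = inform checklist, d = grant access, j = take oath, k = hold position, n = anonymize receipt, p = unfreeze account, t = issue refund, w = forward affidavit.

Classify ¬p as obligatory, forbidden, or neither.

Premise 8 states O(¬w) outright.
The contrapositive of premise 1 (O(¬n → w)) is O(¬w → n), and O(¬w) is already established, so O(n).
Premise 10 is O(¬t → ¬n); contrapositively O(n → t). Since O(n) holds, K gives O(t).
The contrapositive of premise 2 (O(¬d → ¬t)) is O(t → d), and O(t) is already established, so O(d).
Premise 9, O(k → ¬d), contraposes to O(d → ¬k); with O(d) we get O(¬k).
Premise 7 is O(c → k); contrapositively O(¬k → ¬c). Since O(¬k) holds, K gives O(¬c).
The contrapositive of premise 3 (O(j → c)) is O(¬c → ¬j), and O(¬c) is already established, so O(¬j).
Premise 5 is O(p → j); contrapositively O(¬j → ¬p). Since O(¬j) holds, K gives O(¬p).
Premises 4, 6 do not contribute to this derivation.
Hence ¬p is obligatory.

Obligatory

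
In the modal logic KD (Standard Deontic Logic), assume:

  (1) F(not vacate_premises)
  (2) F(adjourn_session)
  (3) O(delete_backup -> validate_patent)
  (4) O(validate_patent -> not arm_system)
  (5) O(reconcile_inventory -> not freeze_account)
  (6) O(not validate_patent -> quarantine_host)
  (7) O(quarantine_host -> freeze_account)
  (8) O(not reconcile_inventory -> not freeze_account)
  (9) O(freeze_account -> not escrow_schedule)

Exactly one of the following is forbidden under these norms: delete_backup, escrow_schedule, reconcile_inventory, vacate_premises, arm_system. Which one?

By case analysis on not reconcile_inventory: premise 8 gives O(not reconcile_inventory -> not freeze_account) and premise 5 gives O(reconcile_inventory -> not freeze_account), so O(not freeze_account) either way.
The contrapositive of premise 7 (O(quarantine_host -> freeze_account)) is O(not freeze_account -> not quarantine_host), and O(not freeze_account) is already established, so O(not quarantine_host).
Premise 6 is O(not validate_patent -> quarantine_host); contrapositively O(not quarantine_host -> validate_patent). Since O(not quarantine_host) holds, K gives O(validate_patent).
With premise 4, O(validate_patent -> not arm_system), the K-axiom yields O(not arm_system).
So O(not arm_system) holds, i.e. arm_system is forbidden. None of the other listed options is forbidden under the premises.

arm_system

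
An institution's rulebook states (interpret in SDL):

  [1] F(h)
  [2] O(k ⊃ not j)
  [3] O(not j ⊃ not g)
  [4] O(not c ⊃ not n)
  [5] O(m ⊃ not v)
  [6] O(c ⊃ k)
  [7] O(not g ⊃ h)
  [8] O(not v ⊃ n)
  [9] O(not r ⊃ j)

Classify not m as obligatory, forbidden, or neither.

Obligatory

F(h) at premise 1 means O(not h).
Premise 7 is O(not g ⊃ h); contrapositively O(not h ⊃ g). Since O(not h) holds, K gives O(g).
Premise 3 is O(not j ⊃ not g); contrapositively O(g ⊃ j). Since O(g) holds, K gives O(j).
Premise 2 is O(k ⊃ not j); contrapositively O(j ⊃ not k). Since O(j) holds, K gives O(not k).
Premise 6 is O(c ⊃ k); contrapositively O(not k ⊃ not c). Since O(not k) holds, K gives O(not c).
From O(not c) and premise 4, O(not c ⊃ not n), we obtain O(not n).
The contrapositive of premise 8 (O(not v ⊃ n)) is O(not n ⊃ v), and O(not n) is already established, so O(v).
Premise 5 is O(m ⊃ not v); contrapositively O(v ⊃ not m). Since O(v) holds, K gives O(not m).
Premise 9 does not contribute to this derivation.
Hence not m is obligatory.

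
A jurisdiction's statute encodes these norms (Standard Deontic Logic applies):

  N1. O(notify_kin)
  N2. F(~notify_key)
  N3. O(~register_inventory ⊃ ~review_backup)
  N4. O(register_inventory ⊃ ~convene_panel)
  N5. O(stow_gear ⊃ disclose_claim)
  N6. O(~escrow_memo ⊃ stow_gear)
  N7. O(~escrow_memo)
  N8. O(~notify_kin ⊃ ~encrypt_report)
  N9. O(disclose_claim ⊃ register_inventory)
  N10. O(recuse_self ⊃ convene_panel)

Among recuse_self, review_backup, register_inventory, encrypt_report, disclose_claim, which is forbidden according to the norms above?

recuse_self

From premise 7 we have O(~escrow_memo).
Premise 6 is O(~escrow_memo ⊃ stow_gear); since O(~escrow_memo), deontic closure gives O(stow_gear).
With premise 5, O(stow_gear ⊃ disclose_claim), the K-axiom yields O(disclose_claim).
Premise 9 is O(disclose_claim ⊃ register_inventory); since O(disclose_claim), deontic closure gives O(register_inventory).
Premise 4 is O(register_inventory ⊃ ~convene_panel); since O(register_inventory), deontic closure gives O(~convene_panel).
Premise 10 is O(recuse_self ⊃ convene_panel); contrapositively O(~convene_panel ⊃ ~recuse_self). Since O(~convene_panel) holds, K gives O(~recuse_self).
So O(~recuse_self) holds, i.e. recuse_self is forbidden. None of the other listed options is forbidden under the premises.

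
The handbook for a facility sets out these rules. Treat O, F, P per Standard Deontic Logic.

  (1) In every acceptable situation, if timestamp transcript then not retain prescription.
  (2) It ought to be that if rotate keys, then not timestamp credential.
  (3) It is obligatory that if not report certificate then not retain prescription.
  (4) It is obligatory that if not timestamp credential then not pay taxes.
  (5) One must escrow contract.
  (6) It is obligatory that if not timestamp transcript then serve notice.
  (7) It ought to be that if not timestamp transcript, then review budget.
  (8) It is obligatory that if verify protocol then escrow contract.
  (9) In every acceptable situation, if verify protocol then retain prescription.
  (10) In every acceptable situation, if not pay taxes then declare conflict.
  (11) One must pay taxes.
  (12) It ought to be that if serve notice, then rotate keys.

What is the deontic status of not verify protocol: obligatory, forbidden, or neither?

Obligatory

Premise 11 states O(pay_taxes) outright.
Premise 4, O(¬timestamp_credential → ¬pay_taxes), contraposes to O(pay_taxes → timestamp_credential); with O(pay_taxes) we get O(timestamp_credential).
The contrapositive of premise 2 (O(rotate_keys → ¬timestamp_credential)) is O(timestamp_credential → ¬rotate_keys), and O(timestamp_credential) is already established, so O(¬rotate_keys).
Premise 12, O(serve_notice → rotate_keys), contraposes to O(¬rotate_keys → ¬serve_notice); with O(¬rotate_keys) we get O(¬serve_notice).
Premise 6, O(¬timestamp_transcript → serve_notice), contraposes to O(¬serve_notice → timestamp_transcript); with O(¬serve_notice) we get O(timestamp_transcript).
With premise 1, O(timestamp_transcript → ¬retain_prescription), the K-axiom yields O(¬retain_prescription).
The contrapositive of premise 9 (O(verify_protocol → retain_prescription)) is O(¬retain_prescription → ¬verify_protocol), and O(¬retain_prescription) is already established, so O(¬verify_protocol).
Premises 3, 5, 7, 8, 10 do not contribute to this derivation.
Hence ¬verify_protocol is obligatory.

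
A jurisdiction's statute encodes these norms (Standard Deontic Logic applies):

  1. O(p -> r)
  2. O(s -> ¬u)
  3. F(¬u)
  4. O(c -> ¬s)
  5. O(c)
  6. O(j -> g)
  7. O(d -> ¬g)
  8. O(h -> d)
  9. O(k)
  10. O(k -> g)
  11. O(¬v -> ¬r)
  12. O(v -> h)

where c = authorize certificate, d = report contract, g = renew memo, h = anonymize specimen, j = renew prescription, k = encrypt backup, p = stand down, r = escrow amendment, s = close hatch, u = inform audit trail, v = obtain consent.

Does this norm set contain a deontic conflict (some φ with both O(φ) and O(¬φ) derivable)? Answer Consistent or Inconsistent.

Premise 2 is O(s -> ¬u), but O(s) is not derivable from the premises, so it does not yield O(¬u).
So O(¬u) is not derivable, and the apparent clash with O(u) does not arise.
A world satisfying every obligation exists (e.g. c=true, d=false, g=true, h=false, j=false, k=true, p=false, r=false, s=false, u=true, v=false); no atom is both obligatory and forbidden, so the set is consistent.

Consistent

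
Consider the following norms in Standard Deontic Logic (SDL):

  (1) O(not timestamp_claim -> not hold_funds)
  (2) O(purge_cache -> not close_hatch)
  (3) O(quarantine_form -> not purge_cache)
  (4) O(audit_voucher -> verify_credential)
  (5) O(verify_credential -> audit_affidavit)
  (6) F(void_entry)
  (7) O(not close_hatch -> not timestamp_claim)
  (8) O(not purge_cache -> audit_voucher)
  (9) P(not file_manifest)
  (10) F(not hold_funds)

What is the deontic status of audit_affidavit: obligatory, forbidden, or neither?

Premise 10, F(not hold_funds), is equivalent to O(hold_funds).
The contrapositive of premise 1 (O(not timestamp_claim -> not hold_funds)) is O(hold_funds -> timestamp_claim), and O(hold_funds) is already established, so O(timestamp_claim).
Premise 7, O(not close_hatch -> not timestamp_claim), contraposes to O(timestamp_claim -> close_hatch); with O(timestamp_claim) we get O(close_hatch).
Premise 2, O(purge_cache -> not close_hatch), contraposes to O(close_hatch -> not purge_cache); with O(close_hatch) we get O(not purge_cache).
From O(not purge_cache) and premise 8, O(not purge_cache -> audit_voucher), we obtain O(audit_voucher).
With premise 4, O(audit_voucher -> verify_credential), the K-axiom yields O(verify_credential).
Applying K to premise 5 (O(verify_credential -> audit_affidavit)) and O(verify_credential) yields O(audit_affidavit).
Premises 3, 6, 9 do not contribute to this derivation.
Hence audit_affidavit is obligatory.

Obligatory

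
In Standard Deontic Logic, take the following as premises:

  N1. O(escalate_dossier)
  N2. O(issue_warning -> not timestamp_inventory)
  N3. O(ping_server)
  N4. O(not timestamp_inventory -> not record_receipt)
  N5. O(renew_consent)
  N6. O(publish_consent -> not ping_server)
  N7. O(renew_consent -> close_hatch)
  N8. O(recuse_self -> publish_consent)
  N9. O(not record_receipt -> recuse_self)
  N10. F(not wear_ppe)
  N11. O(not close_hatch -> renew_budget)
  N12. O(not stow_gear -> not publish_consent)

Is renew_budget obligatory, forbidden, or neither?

Premise 11 is O(not close_hatch -> renew_budget), but O(not close_hatch) is not derivable from the premises, so it does not yield O(renew_budget).
No premise or chain of K-axiom applications forces O(renew_budget), and none forces O(not renew_budget). So renew_budget is neither obligatory nor forbidden under these norms.

Neither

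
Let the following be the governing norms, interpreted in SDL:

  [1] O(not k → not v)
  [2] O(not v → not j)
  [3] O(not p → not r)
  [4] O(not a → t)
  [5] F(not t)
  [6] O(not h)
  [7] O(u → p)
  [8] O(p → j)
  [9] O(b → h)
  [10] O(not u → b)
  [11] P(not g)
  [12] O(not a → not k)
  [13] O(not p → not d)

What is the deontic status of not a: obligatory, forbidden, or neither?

Forbidden

Premise 6 states O(not h) outright.
The contrapositive of premise 9 (O(b → h)) is O(not h → not b), and O(not h) is already established, so O(not b).
The contrapositive of premise 10 (O(not u → b)) is O(not b → u), and O(not b) is already established, so O(u).
From O(u) and premise 7, O(u → p), we obtain O(p).
With premise 8, O(p → j), the K-axiom yields O(j).
Premise 2 is O(not v → not j); contrapositively O(j → v). Since O(j) holds, K gives O(v).
The contrapositive of premise 1 (O(not k → not v)) is O(v → k), and O(v) is already established, so O(k).
The contrapositive of premise 12 (O(not a → not k)) is O(k → a), and O(k) is already established, so O(a).
Premises 3, 4, 5, 11, 13 do not contribute to this derivation.
Thus O(a), which is F(not a): not a is forbidden.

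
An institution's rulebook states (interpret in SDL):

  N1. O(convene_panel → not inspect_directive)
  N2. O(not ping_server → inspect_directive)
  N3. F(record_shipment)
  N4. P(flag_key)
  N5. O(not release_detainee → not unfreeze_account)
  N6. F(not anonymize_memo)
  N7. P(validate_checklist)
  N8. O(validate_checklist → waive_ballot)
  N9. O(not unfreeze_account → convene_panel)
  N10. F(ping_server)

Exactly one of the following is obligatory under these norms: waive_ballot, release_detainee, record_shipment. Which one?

Premise 10 is F(ping_server), i.e. O(not ping_server).
Premise 2 is O(not ping_server → inspect_directive); since O(not ping_server), deontic closure gives O(inspect_directive).
Premise 1, O(convene_panel → not inspect_directive), contraposes to O(inspect_directive → not convene_panel); with O(inspect_directive) we get O(not convene_panel).
Premise 9, O(not unfreeze_account → convene_panel), contraposes to O(not convene_panel → unfreeze_account); with O(not convene_panel) we get O(unfreeze_account).
The contrapositive of premise 5 (O(not release_detainee → not unfreeze_account)) is O(unfreeze_account → release_detainee), and O(unfreeze_account) is already established, so O(release_detainee).
So O(release_detainee) holds — release_detainee is obligatory. None of the other listed options is made obligatory by any chain of premises.

release_detainee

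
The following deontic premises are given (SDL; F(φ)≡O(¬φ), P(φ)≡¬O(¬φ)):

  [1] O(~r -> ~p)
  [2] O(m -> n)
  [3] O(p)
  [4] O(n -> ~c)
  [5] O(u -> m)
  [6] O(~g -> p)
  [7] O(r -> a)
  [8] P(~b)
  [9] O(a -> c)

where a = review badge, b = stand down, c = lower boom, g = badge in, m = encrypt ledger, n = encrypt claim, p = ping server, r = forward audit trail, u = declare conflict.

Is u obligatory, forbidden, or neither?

From premise 3 we have O(p).
Premise 1 is O(~r -> ~p); contrapositively O(p -> r). Since O(p) holds, K gives O(r).
With premise 7, O(r -> a), the K-axiom yields O(a).
From O(a) and premise 9, O(a -> c), we obtain O(c).
Premise 4 is O(n -> ~c); contrapositively O(c -> ~n). Since O(c) holds, K gives O(~n).
Premise 2, O(m -> n), contraposes to O(~n -> ~m); with O(~n) we get O(~m).
Premise 5, O(u -> m), contraposes to O(~m -> ~u); with O(~m) we get O(~u).
Premises 6, 8 do not contribute to this derivation.
Thus O(~u), which is F(u): u is forbidden.

Forbidden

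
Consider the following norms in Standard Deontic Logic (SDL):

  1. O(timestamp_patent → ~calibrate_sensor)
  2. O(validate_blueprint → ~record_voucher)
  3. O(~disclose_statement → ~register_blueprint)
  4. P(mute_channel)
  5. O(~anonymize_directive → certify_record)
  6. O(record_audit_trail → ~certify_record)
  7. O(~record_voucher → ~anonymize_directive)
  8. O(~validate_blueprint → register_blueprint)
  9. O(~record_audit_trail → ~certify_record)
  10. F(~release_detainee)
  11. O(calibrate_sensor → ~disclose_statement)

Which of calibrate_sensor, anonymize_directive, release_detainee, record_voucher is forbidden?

calibrate_sensor

Premises 9 and 6 are O(~record_audit_trail → ~certify_record) and O(record_audit_trail → ~certify_record); every ideal world satisfies ~record_audit_trail or record_audit_trail, so in either case ~certify_record holds — hence O(~certify_record).
Premise 5 is O(~anonymize_directive → certify_record); contrapositively O(~certify_record → anonymize_directive). Since O(~certify_record) holds, K gives O(anonymize_directive).
Premise 7, O(~record_voucher → ~anonymize_directive), contraposes to O(anonymize_directive → record_voucher); with O(anonymize_directive) we get O(record_voucher).
Premise 2, O(validate_blueprint → ~record_voucher), contraposes to O(record_voucher → ~validate_blueprint); with O(record_voucher) we get O(~validate_blueprint).
Premise 8 is O(~validate_blueprint → register_blueprint); since O(~validate_blueprint), deontic closure gives O(register_blueprint).
Premise 3 is O(~disclose_statement → ~register_blueprint); contrapositively O(register_blueprint → disclose_statement). Since O(register_blueprint) holds, K gives O(disclose_statement).
The contrapositive of premise 11 (O(calibrate_sensor → ~disclose_statement)) is O(disclose_statement → ~calibrate_sensor), and O(disclose_statement) is already established, so O(~calibrate_sensor).
So O(~calibrate_sensor) holds, i.e. calibrate_sensor is forbidden. None of the other listed options is forbidden under the premises.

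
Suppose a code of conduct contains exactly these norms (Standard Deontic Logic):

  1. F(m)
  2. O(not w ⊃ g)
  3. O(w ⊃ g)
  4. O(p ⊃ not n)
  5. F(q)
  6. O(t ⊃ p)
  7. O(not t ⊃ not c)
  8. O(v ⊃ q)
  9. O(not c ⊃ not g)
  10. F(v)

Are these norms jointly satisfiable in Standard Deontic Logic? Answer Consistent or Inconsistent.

Consistent

Premise 8 is O(v ⊃ q), but O(v) is not derivable from the premises, so it does not yield O(q).
So O(q) is not derivable, and the apparent clash with O(not q) does not arise.
A world satisfying every obligation exists (e.g. c=true, g=true, m=false, n=false, p=true, q=false, t=true, v=false, w=false); no atom is both obligatory and forbidden, so the set is consistent.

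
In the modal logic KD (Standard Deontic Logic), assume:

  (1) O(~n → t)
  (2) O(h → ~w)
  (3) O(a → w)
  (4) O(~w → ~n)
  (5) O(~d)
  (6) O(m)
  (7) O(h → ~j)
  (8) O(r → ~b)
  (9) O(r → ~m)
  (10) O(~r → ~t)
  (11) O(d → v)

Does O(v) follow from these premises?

Premise 11 is O(d → v), but O(d) is not derivable from the premises, so it does not yield O(v).
No other premise forces O(v). An ideal world satisfying every premise can still have v false, so O(v) is not derivable.

No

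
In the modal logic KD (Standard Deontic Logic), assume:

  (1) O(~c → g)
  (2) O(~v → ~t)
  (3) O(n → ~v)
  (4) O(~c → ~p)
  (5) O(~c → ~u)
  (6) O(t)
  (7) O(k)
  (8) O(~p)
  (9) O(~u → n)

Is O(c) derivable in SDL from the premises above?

From premise 6 we have O(t).
The contrapositive of premise 2 (O(~v → ~t)) is O(t → v), and O(t) is already established, so O(v).
The contrapositive of premise 3 (O(n → ~v)) is O(v → ~n), and O(v) is already established, so O(~n).
Premise 9 is O(~u → n); contrapositively O(~n → u). Since O(~n) holds, K gives O(u).
Premise 5 is O(~c → ~u); contrapositively O(u → c). Since O(u) holds, K gives O(c).
Premises 1, 4, 7, 8 do not contribute to this derivation.
So O(c) follows.

Yes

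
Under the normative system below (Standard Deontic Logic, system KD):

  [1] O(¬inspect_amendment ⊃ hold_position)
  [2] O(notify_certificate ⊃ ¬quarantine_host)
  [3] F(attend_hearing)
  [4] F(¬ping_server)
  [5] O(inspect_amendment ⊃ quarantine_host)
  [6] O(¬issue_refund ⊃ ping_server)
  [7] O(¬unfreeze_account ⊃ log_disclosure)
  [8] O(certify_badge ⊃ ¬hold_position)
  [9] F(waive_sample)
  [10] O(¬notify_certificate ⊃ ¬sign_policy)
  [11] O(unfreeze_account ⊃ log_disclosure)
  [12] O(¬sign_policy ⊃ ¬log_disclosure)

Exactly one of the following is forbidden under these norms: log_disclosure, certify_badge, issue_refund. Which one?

By case analysis on unfreeze_account: premise 11 gives O(unfreeze_account ⊃ log_disclosure) and premise 7 gives O(¬unfreeze_account ⊃ log_disclosure), so O(log_disclosure) either way.
Premise 12 is O(¬sign_policy ⊃ ¬log_disclosure); contrapositively O(log_disclosure ⊃ sign_policy). Since O(log_disclosure) holds, K gives O(sign_policy).
Premise 10 is O(¬notify_certificate ⊃ ¬sign_policy); contrapositively O(sign_policy ⊃ notify_certificate). Since O(sign_policy) holds, K gives O(notify_certificate).
Applying K to premise 2 (O(notify_certificate ⊃ ¬quarantine_host)) and O(notify_certificate) yields O(¬quarantine_host).
Premise 5 is O(inspect_amendment ⊃ quarantine_host); contrapositively O(¬quarantine_host ⊃ ¬inspect_amendment). Since O(¬quarantine_host) holds, K gives O(¬inspect_amendment).
With premise 1, O(¬inspect_amendment ⊃ hold_position), the K-axiom yields O(hold_position).
The contrapositive of premise 8 (O(certify_badge ⊃ ¬hold_position)) is O(hold_position ⊃ ¬certify_badge), and O(hold_position) is already established, so O(¬certify_badge).
So O(¬certify_badge) holds, i.e. certify_badge is forbidden. None of the other listed options is forbidden under the premises.

certify_badge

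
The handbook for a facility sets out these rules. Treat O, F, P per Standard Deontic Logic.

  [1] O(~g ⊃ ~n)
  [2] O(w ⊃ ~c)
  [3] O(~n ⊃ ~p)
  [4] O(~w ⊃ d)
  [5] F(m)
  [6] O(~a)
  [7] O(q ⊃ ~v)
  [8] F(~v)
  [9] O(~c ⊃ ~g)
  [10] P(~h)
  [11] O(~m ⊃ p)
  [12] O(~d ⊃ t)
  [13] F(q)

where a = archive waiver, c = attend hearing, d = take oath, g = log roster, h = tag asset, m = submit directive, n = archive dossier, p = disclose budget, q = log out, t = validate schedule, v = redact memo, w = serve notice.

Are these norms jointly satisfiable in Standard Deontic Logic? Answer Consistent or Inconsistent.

Consistent

Premise 7 is O(q ⊃ ~v), but O(q) is not derivable from the premises, so it does not yield O(~v).
So O(~v) is not derivable, and the apparent clash with O(v) does not arise.
A world satisfying every obligation exists (e.g. a=false, c=true, d=true, g=true, h=false, m=false, n=true, p=true, q=false, t=false, v=true, w=false); no atom is both obligatory and forbidden, so the set is consistent.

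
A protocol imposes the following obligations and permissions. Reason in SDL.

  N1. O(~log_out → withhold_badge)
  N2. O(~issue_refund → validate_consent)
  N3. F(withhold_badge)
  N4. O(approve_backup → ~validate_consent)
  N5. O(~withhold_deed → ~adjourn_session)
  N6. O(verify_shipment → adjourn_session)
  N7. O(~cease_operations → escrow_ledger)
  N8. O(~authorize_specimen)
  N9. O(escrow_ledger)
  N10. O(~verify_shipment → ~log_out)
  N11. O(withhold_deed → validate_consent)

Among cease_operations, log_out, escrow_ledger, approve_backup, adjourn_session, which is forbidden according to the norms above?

Premise 3 is F(withhold_badge), i.e. O(~withhold_badge).
Premise 1 is O(~log_out → withhold_badge); contrapositively O(~withhold_badge → log_out). Since O(~withhold_badge) holds, K gives O(log_out).
Premise 10 is O(~verify_shipment → ~log_out); contrapositively O(log_out → verify_shipment). Since O(log_out) holds, K gives O(verify_shipment).
Applying K to premise 6 (O(verify_shipment → adjourn_session)) and O(verify_shipment) yields O(adjourn_session).
Premise 5, O(~withhold_deed → ~adjourn_session), contraposes to O(adjourn_session → withhold_deed); with O(adjourn_session) we get O(withhold_deed).
Premise 11 is O(withhold_deed → validate_consent); since O(withhold_deed), deontic closure gives O(validate_consent).
The contrapositive of premise 4 (O(approve_backup → ~validate_consent)) is O(validate_consent → ~approve_backup), and O(validate_consent) is already established, so O(~approve_backup).
So O(~approve_backup) holds, i.e. approve_backup is forbidden. None of the other listed options is forbidden under the premises.

approve_backup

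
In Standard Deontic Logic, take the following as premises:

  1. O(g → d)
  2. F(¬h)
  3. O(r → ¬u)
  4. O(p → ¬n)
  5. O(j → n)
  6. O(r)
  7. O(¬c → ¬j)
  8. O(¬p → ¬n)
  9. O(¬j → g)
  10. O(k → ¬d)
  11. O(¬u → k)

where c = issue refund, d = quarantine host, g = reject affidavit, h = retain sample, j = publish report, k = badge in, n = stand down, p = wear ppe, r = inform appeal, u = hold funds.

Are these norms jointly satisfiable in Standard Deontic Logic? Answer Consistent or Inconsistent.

By case analysis on ¬p: premise 8 gives O(¬p → ¬n) and premise 4 gives O(p → ¬n), so O(¬n) either way.
Premise 5 is O(j → n); contrapositively O(¬n → ¬j). Since O(¬n) holds, K gives O(¬j).
With premise 9, O(¬j → g), the K-axiom yields O(g).
With premise 1, O(g → d), the K-axiom yields O(d).
The contrapositive of premise 10 (O(k → ¬d)) is O(d → ¬k), and O(d) is already established, so O(¬k).
Premise 11, O(¬u → k), contraposes to O(¬k → u); with O(¬k) we get O(u).
The contrapositive of premise 3 (O(r → ¬u)) is O(u → ¬r), and O(u) is already established, so O(¬r).
Yet premise 6 states O(r).
We now have both O(¬r) and O(r) — r is simultaneously obligatory and forbidden, violating the D-axiom.

Inconsistent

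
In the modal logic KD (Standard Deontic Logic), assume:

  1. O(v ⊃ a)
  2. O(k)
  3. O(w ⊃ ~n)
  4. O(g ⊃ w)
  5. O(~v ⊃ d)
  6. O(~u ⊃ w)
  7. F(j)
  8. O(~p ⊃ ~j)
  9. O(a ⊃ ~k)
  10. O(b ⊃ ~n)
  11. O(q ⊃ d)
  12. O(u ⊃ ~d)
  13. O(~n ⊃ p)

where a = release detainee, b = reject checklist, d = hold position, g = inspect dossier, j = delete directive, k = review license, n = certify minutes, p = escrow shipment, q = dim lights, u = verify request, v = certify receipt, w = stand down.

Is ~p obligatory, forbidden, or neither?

Forbidden

Premise 2 gives O(k).
Premise 9 is O(a ⊃ ~k); contrapositively O(k ⊃ ~a). Since O(k) holds, K gives O(~a).
Premise 1 is O(v ⊃ a); contrapositively O(~a ⊃ ~v). Since O(~a) holds, K gives O(~v).
From O(~v) and premise 5, O(~v ⊃ d), we obtain O(d).
Premise 12, O(u ⊃ ~d), contraposes to O(d ⊃ ~u); with O(d) we get O(~u).
From O(~u) and premise 6, O(~u ⊃ w), we obtain O(w).
Premise 3 is O(w ⊃ ~n); since O(w), deontic closure gives O(~n).
From O(~n) and premise 13, O(~n ⊃ p), we obtain O(p).
Premises 4, 7, 8, 10, 11 do not contribute to this derivation.
Thus O(p), which is F(~p): ~p is forbidden.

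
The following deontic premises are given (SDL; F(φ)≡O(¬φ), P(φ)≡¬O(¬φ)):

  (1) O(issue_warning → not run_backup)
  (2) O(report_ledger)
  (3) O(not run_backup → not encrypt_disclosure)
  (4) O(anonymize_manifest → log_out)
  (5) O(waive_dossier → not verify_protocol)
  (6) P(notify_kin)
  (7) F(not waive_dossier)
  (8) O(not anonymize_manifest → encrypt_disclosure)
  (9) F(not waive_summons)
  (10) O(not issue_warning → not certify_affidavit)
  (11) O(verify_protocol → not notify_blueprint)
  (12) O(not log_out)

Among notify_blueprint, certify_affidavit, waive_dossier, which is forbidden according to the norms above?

certify_affidavit

From premise 12 we have O(not log_out).
The contrapositive of premise 4 (O(anonymize_manifest → log_out)) is O(not log_out → not anonymize_manifest), and O(not log_out) is already established, so O(not anonymize_manifest).
Applying K to premise 8 (O(not anonymize_manifest → encrypt_disclosure)) and O(not anonymize_manifest) yields O(encrypt_disclosure).
Premise 3, O(not run_backup → not encrypt_disclosure), contraposes to O(encrypt_disclosure → run_backup); with O(encrypt_disclosure) we get O(run_backup).
Premise 1 is O(issue_warning → not run_backup); contrapositively O(run_backup → not issue_warning). Since O(run_backup) holds, K gives O(not issue_warning).
Premise 10 is O(not issue_warning → not certify_affidavit); since O(not issue_warning), deontic closure gives O(not certify_affidavit).
So O(not certify_affidavit) holds, i.e. certify_affidavit is forbidden. None of the other listed options is forbidden under the premises.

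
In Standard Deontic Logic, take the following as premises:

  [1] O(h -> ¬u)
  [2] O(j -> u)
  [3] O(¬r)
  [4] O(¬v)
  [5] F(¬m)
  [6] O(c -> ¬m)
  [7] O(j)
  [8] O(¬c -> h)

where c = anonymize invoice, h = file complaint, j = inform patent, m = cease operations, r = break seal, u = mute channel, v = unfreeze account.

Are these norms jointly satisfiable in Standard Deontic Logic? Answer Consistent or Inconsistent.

From premise 7 we have O(j).
From O(j) and premise 2, O(j -> u), we obtain O(u).
The contrapositive of premise 1 (O(h -> ¬u)) is O(u -> ¬h), and O(u) is already established, so O(¬h).
Premise 8 is O(¬c -> h); contrapositively O(¬h -> c). Since O(¬h) holds, K gives O(c).
Premise 6 is O(c -> ¬m); since O(c), deontic closure gives O(¬m).
However, F(¬m) at premise 5 amounts to O(m).
We now have both O(¬m) and O(m) — m is simultaneously obligatory and forbidden, violating the D-axiom.

Inconsistent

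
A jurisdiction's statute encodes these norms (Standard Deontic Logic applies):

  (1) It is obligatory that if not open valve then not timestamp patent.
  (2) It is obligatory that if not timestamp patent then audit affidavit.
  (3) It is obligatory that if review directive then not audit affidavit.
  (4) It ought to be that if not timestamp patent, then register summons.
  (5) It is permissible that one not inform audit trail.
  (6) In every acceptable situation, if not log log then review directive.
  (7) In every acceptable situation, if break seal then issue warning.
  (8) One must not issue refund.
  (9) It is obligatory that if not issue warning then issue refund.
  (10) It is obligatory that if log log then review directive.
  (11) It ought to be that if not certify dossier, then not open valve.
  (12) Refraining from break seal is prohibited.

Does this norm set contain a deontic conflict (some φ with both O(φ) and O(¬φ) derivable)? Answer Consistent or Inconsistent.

Consistent

Premise 9 is O(¬issue_warning → issue_refund), but O(¬issue_warning) is not derivable from the premises, so it does not yield O(issue_refund).
So O(issue_refund) is not derivable, and the apparent clash with O(¬issue_refund) does not arise.
A world satisfying every obligation exists (e.g. audit_affidavit=false, break_seal=true, certify_dossier=true, inform_audit_trail=false, issue_refund=false, issue_warning=true, log_log=false, open_valve=true, register_summons=false, review_directive=true, timestamp_patent=true); no atom is both obligatory and forbidden, so the set is consistent.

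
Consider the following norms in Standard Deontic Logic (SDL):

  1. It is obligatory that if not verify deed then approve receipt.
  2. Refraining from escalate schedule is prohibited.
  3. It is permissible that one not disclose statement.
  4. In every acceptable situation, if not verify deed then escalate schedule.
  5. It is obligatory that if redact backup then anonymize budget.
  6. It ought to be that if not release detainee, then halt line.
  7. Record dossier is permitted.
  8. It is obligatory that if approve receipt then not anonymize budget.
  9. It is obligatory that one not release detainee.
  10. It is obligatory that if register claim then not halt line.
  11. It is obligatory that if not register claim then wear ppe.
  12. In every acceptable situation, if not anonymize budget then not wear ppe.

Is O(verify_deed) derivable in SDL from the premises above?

Yes

Premise 9 gives O(¬release_detainee).
Premise 6 is O(¬release_detainee → halt_line); since O(¬release_detainee), deontic closure gives O(halt_line).
Premise 10, O(register_claim → ¬halt_line), contraposes to O(halt_line → ¬register_claim); with O(halt_line) we get O(¬register_claim).
From O(¬register_claim) and premise 11, O(¬register_claim → wear_ppe), we obtain O(wear_ppe).
The contrapositive of premise 12 (O(¬anonymize_budget → ¬wear_ppe)) is O(wear_ppe → anonymize_budget), and O(wear_ppe) is already established, so O(anonymize_budget).
The contrapositive of premise 8 (O(approve_receipt → ¬anonymize_budget)) is O(anonymize_budget → ¬approve_receipt), and O(anonymize_budget) is already established, so O(¬approve_receipt).
Premise 1 is O(¬verify_deed → approve_receipt); contrapositively O(¬approve_receipt → verify_deed). Since O(¬approve_receipt) holds, K gives O(verify_deed).
Premises 2, 3, 4, 5, 7 do not contribute to this derivation.
So O(verify_deed) follows.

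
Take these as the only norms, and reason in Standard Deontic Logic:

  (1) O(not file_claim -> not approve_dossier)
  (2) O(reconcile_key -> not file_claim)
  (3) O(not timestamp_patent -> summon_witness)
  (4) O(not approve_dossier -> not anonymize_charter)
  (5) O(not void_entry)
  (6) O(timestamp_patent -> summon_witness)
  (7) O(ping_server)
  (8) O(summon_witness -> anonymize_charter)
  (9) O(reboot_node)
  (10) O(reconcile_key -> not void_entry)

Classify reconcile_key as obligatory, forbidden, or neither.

By case analysis on not timestamp_patent: premise 3 gives O(not timestamp_patent -> summon_witness) and premise 6 gives O(timestamp_patent -> summon_witness), so O(summon_witness) either way.
Applying K to premise 8 (O(summon_witness -> anonymize_charter)) and O(summon_witness) yields O(anonymize_charter).
Premise 4, O(not approve_dossier -> not anonymize_charter), contraposes to O(anonymize_charter -> approve_dossier); with O(anonymize_charter) we get O(approve_dossier).
Premise 1 is O(not file_claim -> not approve_dossier); contrapositively O(approve_dossier -> file_claim). Since O(approve_dossier) holds, K gives O(file_claim).
Premise 2 is O(reconcile_key -> not file_claim); contrapositively O(file_claim -> not reconcile_key). Since O(file_claim) holds, K gives O(not reconcile_key).
Premises 5, 7, 9, 10 do not contribute to this derivation.
Thus O(not reconcile_key), which is F(reconcile_key): reconcile_key is forbidden.

Forbidden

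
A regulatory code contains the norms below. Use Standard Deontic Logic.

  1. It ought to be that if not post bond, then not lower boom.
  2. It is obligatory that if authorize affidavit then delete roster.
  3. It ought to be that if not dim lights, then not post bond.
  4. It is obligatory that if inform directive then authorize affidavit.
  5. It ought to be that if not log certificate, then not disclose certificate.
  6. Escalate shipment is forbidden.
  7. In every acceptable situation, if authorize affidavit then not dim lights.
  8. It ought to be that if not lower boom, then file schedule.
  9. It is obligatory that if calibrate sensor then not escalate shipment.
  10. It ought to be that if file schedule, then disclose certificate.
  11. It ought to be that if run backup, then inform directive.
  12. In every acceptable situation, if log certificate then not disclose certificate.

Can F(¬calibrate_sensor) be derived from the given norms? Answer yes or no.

No

Premise 9 is O(calibrate_sensor → ¬escalate_shipment); even if O(¬escalate_shipment) held, inferring O(calibrate_sensor) would be affirming the consequent — invalid.
No other premise forces O(calibrate_sensor). An ideal world satisfying every premise can still have ¬calibrate_sensor true, so F(¬calibrate_sensor) is not derivable.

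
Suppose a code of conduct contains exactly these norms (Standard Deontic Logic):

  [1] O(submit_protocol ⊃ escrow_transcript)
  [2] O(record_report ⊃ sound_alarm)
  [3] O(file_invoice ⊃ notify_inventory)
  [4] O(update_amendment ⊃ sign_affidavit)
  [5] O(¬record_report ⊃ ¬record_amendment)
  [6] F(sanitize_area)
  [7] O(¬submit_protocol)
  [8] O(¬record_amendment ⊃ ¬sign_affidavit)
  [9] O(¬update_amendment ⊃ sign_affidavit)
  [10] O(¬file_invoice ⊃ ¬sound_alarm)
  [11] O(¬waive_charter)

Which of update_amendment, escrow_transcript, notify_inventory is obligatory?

notify_inventory

Premises 4 and 9 cover both cases: O(update_amendment ⊃ sign_affidavit) and O(¬update_amendment ⊃ sign_affidavit). Since update_amendment ∨ ¬update_amendment is a tautology, O(sign_affidavit) follows.
Premise 8, O(¬record_amendment ⊃ ¬sign_affidavit), contraposes to O(sign_affidavit ⊃ record_amendment); with O(sign_affidavit) we get O(record_amendment).
The contrapositive of premise 5 (O(¬record_report ⊃ ¬record_amendment)) is O(record_amendment ⊃ record_report), and O(record_amendment) is already established, so O(record_report).
Premise 2 is O(record_report ⊃ sound_alarm); since O(record_report), deontic closure gives O(sound_alarm).
Premise 10, O(¬file_invoice ⊃ ¬sound_alarm), contraposes to O(sound_alarm ⊃ file_invoice); with O(sound_alarm) we get O(file_invoice).
From O(file_invoice) and premise 3, O(file_invoice ⊃ notify_inventory), we obtain O(notify_inventory).
So O(notify_inventory) holds — notify_inventory is obligatory. None of the other listed options is made obligatory by any chain of premises.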